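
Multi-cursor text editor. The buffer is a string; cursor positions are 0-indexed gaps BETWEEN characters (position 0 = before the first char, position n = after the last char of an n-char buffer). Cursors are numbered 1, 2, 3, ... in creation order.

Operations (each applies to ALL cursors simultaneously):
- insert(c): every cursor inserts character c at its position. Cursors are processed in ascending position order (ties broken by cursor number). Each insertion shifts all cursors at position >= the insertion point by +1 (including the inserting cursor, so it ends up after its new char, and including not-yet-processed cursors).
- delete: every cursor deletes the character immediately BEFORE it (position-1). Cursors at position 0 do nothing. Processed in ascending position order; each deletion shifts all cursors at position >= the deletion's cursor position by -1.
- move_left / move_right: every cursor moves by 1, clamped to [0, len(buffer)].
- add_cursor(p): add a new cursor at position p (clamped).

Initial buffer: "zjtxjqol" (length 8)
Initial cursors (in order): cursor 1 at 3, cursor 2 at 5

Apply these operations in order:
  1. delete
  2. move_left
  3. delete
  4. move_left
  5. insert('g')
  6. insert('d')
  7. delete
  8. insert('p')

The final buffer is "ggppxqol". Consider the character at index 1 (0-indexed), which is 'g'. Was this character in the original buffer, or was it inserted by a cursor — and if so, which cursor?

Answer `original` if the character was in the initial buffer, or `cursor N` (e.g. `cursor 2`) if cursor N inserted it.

After op 1 (delete): buffer="zjxqol" (len 6), cursors c1@2 c2@3, authorship ......
After op 2 (move_left): buffer="zjxqol" (len 6), cursors c1@1 c2@2, authorship ......
After op 3 (delete): buffer="xqol" (len 4), cursors c1@0 c2@0, authorship ....
After op 4 (move_left): buffer="xqol" (len 4), cursors c1@0 c2@0, authorship ....
After op 5 (insert('g')): buffer="ggxqol" (len 6), cursors c1@2 c2@2, authorship 12....
After op 6 (insert('d')): buffer="ggddxqol" (len 8), cursors c1@4 c2@4, authorship 1212....
After op 7 (delete): buffer="ggxqol" (len 6), cursors c1@2 c2@2, authorship 12....
After op 8 (insert('p')): buffer="ggppxqol" (len 8), cursors c1@4 c2@4, authorship 1212....
Authorship (.=original, N=cursor N): 1 2 1 2 . . . .
Index 1: author = 2

Answer: cursor 2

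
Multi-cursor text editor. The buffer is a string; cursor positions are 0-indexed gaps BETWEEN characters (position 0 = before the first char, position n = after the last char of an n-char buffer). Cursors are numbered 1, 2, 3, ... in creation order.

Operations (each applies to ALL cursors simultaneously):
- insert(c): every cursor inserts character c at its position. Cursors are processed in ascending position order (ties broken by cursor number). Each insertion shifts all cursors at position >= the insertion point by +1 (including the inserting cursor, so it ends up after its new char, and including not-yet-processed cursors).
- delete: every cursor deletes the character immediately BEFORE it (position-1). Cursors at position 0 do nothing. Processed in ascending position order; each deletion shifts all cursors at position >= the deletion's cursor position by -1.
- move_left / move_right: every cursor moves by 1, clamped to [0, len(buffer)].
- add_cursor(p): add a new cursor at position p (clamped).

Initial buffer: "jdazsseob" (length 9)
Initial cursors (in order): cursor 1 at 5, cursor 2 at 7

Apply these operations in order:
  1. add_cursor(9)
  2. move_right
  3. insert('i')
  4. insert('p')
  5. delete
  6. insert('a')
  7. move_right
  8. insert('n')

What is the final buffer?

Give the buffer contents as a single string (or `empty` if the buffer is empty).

Answer: jdazssiaenoiabnian

Derivation:
After op 1 (add_cursor(9)): buffer="jdazsseob" (len 9), cursors c1@5 c2@7 c3@9, authorship .........
After op 2 (move_right): buffer="jdazsseob" (len 9), cursors c1@6 c2@8 c3@9, authorship .........
After op 3 (insert('i')): buffer="jdazssieoibi" (len 12), cursors c1@7 c2@10 c3@12, authorship ......1..2.3
After op 4 (insert('p')): buffer="jdazssipeoipbip" (len 15), cursors c1@8 c2@12 c3@15, authorship ......11..22.33
After op 5 (delete): buffer="jdazssieoibi" (len 12), cursors c1@7 c2@10 c3@12, authorship ......1..2.3
After op 6 (insert('a')): buffer="jdazssiaeoiabia" (len 15), cursors c1@8 c2@12 c3@15, authorship ......11..22.33
After op 7 (move_right): buffer="jdazssiaeoiabia" (len 15), cursors c1@9 c2@13 c3@15, authorship ......11..22.33
After op 8 (insert('n')): buffer="jdazssiaenoiabnian" (len 18), cursors c1@10 c2@15 c3@18, authorship ......11.1.22.2333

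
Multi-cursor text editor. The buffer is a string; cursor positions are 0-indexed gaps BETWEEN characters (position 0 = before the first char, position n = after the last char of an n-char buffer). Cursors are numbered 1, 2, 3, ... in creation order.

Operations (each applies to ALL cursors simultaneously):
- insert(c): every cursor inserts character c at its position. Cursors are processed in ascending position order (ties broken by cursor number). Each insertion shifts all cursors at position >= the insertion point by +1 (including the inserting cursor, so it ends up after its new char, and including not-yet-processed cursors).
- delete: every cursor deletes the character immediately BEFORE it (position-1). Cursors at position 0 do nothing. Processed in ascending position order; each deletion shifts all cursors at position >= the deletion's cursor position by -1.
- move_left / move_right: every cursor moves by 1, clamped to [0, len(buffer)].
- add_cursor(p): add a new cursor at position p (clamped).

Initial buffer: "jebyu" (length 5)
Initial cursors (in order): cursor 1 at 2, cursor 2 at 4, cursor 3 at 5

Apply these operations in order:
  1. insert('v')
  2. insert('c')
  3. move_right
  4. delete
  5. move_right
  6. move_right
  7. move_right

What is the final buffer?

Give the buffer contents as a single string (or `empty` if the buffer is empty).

After op 1 (insert('v')): buffer="jevbyvuv" (len 8), cursors c1@3 c2@6 c3@8, authorship ..1..2.3
After op 2 (insert('c')): buffer="jevcbyvcuvc" (len 11), cursors c1@4 c2@8 c3@11, authorship ..11..22.33
After op 3 (move_right): buffer="jevcbyvcuvc" (len 11), cursors c1@5 c2@9 c3@11, authorship ..11..22.33
After op 4 (delete): buffer="jevcyvcv" (len 8), cursors c1@4 c2@7 c3@8, authorship ..11.223
After op 5 (move_right): buffer="jevcyvcv" (len 8), cursors c1@5 c2@8 c3@8, authorship ..11.223
After op 6 (move_right): buffer="jevcyvcv" (len 8), cursors c1@6 c2@8 c3@8, authorship ..11.223
After op 7 (move_right): buffer="jevcyvcv" (len 8), cursors c1@7 c2@8 c3@8, authorship ..11.223

Answer: jevcyvcv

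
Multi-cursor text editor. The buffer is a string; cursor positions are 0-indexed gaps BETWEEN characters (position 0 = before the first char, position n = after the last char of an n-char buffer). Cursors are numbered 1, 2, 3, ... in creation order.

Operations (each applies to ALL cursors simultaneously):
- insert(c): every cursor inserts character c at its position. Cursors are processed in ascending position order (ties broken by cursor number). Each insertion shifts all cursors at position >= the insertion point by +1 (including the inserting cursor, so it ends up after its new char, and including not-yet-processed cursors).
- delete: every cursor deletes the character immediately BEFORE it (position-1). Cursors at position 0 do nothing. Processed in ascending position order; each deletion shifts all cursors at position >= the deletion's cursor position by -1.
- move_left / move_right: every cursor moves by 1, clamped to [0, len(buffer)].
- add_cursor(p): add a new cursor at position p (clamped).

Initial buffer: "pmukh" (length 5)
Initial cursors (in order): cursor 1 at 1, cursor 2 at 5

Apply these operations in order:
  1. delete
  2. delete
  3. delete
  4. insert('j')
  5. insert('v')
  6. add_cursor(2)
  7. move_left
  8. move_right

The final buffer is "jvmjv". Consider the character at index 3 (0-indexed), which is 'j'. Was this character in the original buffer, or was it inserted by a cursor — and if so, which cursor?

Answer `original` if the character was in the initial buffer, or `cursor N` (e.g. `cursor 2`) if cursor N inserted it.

After op 1 (delete): buffer="muk" (len 3), cursors c1@0 c2@3, authorship ...
After op 2 (delete): buffer="mu" (len 2), cursors c1@0 c2@2, authorship ..
After op 3 (delete): buffer="m" (len 1), cursors c1@0 c2@1, authorship .
After op 4 (insert('j')): buffer="jmj" (len 3), cursors c1@1 c2@3, authorship 1.2
After op 5 (insert('v')): buffer="jvmjv" (len 5), cursors c1@2 c2@5, authorship 11.22
After op 6 (add_cursor(2)): buffer="jvmjv" (len 5), cursors c1@2 c3@2 c2@5, authorship 11.22
After op 7 (move_left): buffer="jvmjv" (len 5), cursors c1@1 c3@1 c2@4, authorship 11.22
After op 8 (move_right): buffer="jvmjv" (len 5), cursors c1@2 c3@2 c2@5, authorship 11.22
Authorship (.=original, N=cursor N): 1 1 . 2 2
Index 3: author = 2

Answer: cursor 2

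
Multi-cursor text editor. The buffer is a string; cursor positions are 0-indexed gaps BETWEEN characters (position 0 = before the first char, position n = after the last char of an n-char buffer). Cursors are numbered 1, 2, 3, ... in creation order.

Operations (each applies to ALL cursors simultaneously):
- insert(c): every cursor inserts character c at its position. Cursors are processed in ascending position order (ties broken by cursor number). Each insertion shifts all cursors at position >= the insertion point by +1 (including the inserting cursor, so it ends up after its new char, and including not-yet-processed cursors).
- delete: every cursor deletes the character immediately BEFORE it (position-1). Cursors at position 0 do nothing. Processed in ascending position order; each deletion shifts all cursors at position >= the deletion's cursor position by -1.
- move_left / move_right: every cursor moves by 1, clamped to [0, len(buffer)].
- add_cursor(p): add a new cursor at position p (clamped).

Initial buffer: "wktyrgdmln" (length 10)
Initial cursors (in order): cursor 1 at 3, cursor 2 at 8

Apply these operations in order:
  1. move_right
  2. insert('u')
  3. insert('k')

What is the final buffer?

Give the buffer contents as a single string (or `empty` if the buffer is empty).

Answer: wktyukrgdmlukn

Derivation:
After op 1 (move_right): buffer="wktyrgdmln" (len 10), cursors c1@4 c2@9, authorship ..........
After op 2 (insert('u')): buffer="wktyurgdmlun" (len 12), cursors c1@5 c2@11, authorship ....1.....2.
After op 3 (insert('k')): buffer="wktyukrgdmlukn" (len 14), cursors c1@6 c2@13, authorship ....11.....22.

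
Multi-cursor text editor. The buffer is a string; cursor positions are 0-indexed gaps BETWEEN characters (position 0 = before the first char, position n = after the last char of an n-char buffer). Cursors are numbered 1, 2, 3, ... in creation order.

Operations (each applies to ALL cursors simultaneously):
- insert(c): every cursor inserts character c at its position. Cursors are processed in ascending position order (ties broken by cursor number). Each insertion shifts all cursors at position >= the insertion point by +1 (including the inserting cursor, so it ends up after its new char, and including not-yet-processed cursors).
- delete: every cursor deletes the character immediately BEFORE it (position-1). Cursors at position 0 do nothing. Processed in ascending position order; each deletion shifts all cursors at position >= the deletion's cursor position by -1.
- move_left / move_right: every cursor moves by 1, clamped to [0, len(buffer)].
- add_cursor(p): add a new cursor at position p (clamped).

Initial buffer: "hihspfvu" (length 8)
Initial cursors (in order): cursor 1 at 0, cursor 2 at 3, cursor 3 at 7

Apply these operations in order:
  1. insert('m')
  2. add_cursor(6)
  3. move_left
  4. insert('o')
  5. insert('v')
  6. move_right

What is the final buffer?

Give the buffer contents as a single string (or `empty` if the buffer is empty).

After op 1 (insert('m')): buffer="mhihmspfvmu" (len 11), cursors c1@1 c2@5 c3@10, authorship 1...2....3.
After op 2 (add_cursor(6)): buffer="mhihmspfvmu" (len 11), cursors c1@1 c2@5 c4@6 c3@10, authorship 1...2....3.
After op 3 (move_left): buffer="mhihmspfvmu" (len 11), cursors c1@0 c2@4 c4@5 c3@9, authorship 1...2....3.
After op 4 (insert('o')): buffer="omhihomospfvomu" (len 15), cursors c1@1 c2@6 c4@8 c3@13, authorship 11...224....33.
After op 5 (insert('v')): buffer="ovmhihovmovspfvovmu" (len 19), cursors c1@2 c2@8 c4@11 c3@17, authorship 111...22244....333.
After op 6 (move_right): buffer="ovmhihovmovspfvovmu" (len 19), cursors c1@3 c2@9 c4@12 c3@18, authorship 111...22244....333.

Answer: ovmhihovmovspfvovmu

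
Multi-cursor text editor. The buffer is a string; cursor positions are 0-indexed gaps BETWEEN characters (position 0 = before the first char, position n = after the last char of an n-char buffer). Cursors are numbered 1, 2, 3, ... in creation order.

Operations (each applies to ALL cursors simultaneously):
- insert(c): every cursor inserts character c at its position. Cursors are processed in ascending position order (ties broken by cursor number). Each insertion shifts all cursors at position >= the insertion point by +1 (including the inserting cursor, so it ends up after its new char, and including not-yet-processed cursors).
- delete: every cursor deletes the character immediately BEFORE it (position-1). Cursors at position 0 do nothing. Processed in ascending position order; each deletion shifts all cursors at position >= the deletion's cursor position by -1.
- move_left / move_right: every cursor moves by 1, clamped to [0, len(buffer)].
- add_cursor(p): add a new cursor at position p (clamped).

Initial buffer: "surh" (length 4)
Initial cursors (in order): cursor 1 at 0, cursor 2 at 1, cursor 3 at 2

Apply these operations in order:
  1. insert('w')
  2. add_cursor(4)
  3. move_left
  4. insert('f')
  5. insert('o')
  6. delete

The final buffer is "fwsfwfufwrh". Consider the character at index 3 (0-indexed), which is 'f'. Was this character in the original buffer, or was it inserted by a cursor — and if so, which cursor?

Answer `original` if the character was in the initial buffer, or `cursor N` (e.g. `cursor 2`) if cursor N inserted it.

Answer: cursor 2

Derivation:
After op 1 (insert('w')): buffer="wswuwrh" (len 7), cursors c1@1 c2@3 c3@5, authorship 1.2.3..
After op 2 (add_cursor(4)): buffer="wswuwrh" (len 7), cursors c1@1 c2@3 c4@4 c3@5, authorship 1.2.3..
After op 3 (move_left): buffer="wswuwrh" (len 7), cursors c1@0 c2@2 c4@3 c3@4, authorship 1.2.3..
After op 4 (insert('f')): buffer="fwsfwfufwrh" (len 11), cursors c1@1 c2@4 c4@6 c3@8, authorship 11.224.33..
After op 5 (insert('o')): buffer="fowsfowfoufowrh" (len 15), cursors c1@2 c2@6 c4@9 c3@12, authorship 111.22244.333..
After op 6 (delete): buffer="fwsfwfufwrh" (len 11), cursors c1@1 c2@4 c4@6 c3@8, authorship 11.224.33..
Authorship (.=original, N=cursor N): 1 1 . 2 2 4 . 3 3 . .
Index 3: author = 2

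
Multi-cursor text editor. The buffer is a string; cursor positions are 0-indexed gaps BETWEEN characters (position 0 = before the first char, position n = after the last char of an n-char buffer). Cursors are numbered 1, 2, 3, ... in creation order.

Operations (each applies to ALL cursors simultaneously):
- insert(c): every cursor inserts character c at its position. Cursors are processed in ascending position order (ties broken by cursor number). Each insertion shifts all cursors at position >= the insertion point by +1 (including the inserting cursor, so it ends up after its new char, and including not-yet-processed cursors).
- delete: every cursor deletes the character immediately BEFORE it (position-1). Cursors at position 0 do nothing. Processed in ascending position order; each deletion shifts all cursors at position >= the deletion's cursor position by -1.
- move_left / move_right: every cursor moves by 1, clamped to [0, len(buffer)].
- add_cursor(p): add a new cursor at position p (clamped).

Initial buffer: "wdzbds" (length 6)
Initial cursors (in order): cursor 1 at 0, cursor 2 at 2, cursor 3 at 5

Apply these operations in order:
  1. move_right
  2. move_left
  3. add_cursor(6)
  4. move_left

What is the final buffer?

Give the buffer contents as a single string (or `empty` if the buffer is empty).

After op 1 (move_right): buffer="wdzbds" (len 6), cursors c1@1 c2@3 c3@6, authorship ......
After op 2 (move_left): buffer="wdzbds" (len 6), cursors c1@0 c2@2 c3@5, authorship ......
After op 3 (add_cursor(6)): buffer="wdzbds" (len 6), cursors c1@0 c2@2 c3@5 c4@6, authorship ......
After op 4 (move_left): buffer="wdzbds" (len 6), cursors c1@0 c2@1 c3@4 c4@5, authorship ......

Answer: wdzbds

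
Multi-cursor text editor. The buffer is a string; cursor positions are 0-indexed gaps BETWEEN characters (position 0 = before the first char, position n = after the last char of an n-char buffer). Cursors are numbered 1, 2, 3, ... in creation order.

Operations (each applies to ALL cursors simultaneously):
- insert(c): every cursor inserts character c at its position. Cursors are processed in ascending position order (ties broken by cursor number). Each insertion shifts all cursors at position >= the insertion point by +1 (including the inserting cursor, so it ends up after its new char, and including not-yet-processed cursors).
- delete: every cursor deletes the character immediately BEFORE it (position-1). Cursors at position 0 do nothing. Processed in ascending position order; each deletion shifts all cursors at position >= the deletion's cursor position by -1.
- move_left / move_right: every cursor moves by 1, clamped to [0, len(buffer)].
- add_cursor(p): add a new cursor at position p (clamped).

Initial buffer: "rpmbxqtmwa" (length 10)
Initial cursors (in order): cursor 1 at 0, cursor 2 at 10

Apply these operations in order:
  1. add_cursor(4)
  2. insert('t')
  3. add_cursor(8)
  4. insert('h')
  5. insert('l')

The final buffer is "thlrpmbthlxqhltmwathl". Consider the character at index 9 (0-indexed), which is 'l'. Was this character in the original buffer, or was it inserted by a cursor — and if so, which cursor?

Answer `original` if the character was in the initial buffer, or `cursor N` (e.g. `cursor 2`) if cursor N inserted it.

Answer: cursor 3

Derivation:
After op 1 (add_cursor(4)): buffer="rpmbxqtmwa" (len 10), cursors c1@0 c3@4 c2@10, authorship ..........
After op 2 (insert('t')): buffer="trpmbtxqtmwat" (len 13), cursors c1@1 c3@6 c2@13, authorship 1....3......2
After op 3 (add_cursor(8)): buffer="trpmbtxqtmwat" (len 13), cursors c1@1 c3@6 c4@8 c2@13, authorship 1....3......2
After op 4 (insert('h')): buffer="thrpmbthxqhtmwath" (len 17), cursors c1@2 c3@8 c4@11 c2@17, authorship 11....33..4....22
After op 5 (insert('l')): buffer="thlrpmbthlxqhltmwathl" (len 21), cursors c1@3 c3@10 c4@14 c2@21, authorship 111....333..44....222
Authorship (.=original, N=cursor N): 1 1 1 . . . . 3 3 3 . . 4 4 . . . . 2 2 2
Index 9: author = 3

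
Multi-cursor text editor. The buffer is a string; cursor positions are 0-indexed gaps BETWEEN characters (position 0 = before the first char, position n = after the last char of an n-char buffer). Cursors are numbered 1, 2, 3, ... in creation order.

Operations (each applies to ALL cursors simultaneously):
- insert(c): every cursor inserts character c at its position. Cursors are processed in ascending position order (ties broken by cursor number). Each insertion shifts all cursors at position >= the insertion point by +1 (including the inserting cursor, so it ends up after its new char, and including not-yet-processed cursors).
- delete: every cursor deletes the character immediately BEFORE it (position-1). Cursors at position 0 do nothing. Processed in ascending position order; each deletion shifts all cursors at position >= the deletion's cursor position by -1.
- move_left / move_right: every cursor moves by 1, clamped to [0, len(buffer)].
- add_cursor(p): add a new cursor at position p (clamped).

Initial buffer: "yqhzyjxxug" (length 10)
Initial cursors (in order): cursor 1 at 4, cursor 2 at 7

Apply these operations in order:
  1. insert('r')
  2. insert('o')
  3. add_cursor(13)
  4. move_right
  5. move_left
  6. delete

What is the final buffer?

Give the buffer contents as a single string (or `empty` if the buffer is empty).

Answer: yqhzryjxrxg

Derivation:
After op 1 (insert('r')): buffer="yqhzryjxrxug" (len 12), cursors c1@5 c2@9, authorship ....1...2...
After op 2 (insert('o')): buffer="yqhzroyjxroxug" (len 14), cursors c1@6 c2@11, authorship ....11...22...
After op 3 (add_cursor(13)): buffer="yqhzroyjxroxug" (len 14), cursors c1@6 c2@11 c3@13, authorship ....11...22...
After op 4 (move_right): buffer="yqhzroyjxroxug" (len 14), cursors c1@7 c2@12 c3@14, authorship ....11...22...
After op 5 (move_left): buffer="yqhzroyjxroxug" (len 14), cursors c1@6 c2@11 c3@13, authorship ....11...22...
After op 6 (delete): buffer="yqhzryjxrxg" (len 11), cursors c1@5 c2@9 c3@10, authorship ....1...2..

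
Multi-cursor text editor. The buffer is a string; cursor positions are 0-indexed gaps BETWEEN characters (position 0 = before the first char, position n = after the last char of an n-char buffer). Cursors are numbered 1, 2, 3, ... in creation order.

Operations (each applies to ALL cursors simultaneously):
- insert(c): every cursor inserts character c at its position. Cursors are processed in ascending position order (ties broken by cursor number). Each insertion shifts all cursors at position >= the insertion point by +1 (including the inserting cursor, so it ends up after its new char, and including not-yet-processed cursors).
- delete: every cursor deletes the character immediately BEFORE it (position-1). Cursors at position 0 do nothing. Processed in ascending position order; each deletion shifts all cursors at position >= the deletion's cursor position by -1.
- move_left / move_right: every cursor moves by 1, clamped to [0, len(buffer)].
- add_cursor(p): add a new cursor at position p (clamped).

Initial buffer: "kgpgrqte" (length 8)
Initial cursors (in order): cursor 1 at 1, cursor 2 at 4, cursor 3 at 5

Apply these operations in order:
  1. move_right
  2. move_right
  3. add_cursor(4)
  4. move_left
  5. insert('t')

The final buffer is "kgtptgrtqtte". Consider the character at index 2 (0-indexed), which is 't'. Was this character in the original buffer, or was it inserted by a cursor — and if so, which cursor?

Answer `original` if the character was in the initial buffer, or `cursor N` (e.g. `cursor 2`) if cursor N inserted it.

After op 1 (move_right): buffer="kgpgrqte" (len 8), cursors c1@2 c2@5 c3@6, authorship ........
After op 2 (move_right): buffer="kgpgrqte" (len 8), cursors c1@3 c2@6 c3@7, authorship ........
After op 3 (add_cursor(4)): buffer="kgpgrqte" (len 8), cursors c1@3 c4@4 c2@6 c3@7, authorship ........
After op 4 (move_left): buffer="kgpgrqte" (len 8), cursors c1@2 c4@3 c2@5 c3@6, authorship ........
After op 5 (insert('t')): buffer="kgtptgrtqtte" (len 12), cursors c1@3 c4@5 c2@8 c3@10, authorship ..1.4..2.3..
Authorship (.=original, N=cursor N): . . 1 . 4 . . 2 . 3 . .
Index 2: author = 1

Answer: cursor 1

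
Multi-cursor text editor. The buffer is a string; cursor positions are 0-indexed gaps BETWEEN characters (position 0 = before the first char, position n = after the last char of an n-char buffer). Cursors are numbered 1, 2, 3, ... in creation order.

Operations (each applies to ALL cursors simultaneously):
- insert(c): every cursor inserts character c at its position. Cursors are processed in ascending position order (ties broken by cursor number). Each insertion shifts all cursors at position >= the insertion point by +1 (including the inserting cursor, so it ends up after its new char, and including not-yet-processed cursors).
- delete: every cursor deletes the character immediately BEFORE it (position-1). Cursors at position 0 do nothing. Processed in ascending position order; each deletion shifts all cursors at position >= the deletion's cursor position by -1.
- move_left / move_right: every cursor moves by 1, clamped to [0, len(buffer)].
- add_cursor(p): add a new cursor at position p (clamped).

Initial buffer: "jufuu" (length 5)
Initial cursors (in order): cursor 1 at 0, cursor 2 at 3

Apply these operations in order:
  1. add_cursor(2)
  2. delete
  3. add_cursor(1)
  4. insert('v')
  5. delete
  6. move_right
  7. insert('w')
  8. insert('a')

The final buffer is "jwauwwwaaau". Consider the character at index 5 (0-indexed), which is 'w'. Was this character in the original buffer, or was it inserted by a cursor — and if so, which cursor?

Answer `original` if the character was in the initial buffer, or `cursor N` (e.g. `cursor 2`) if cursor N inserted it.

Answer: cursor 3

Derivation:
After op 1 (add_cursor(2)): buffer="jufuu" (len 5), cursors c1@0 c3@2 c2@3, authorship .....
After op 2 (delete): buffer="juu" (len 3), cursors c1@0 c2@1 c3@1, authorship ...
After op 3 (add_cursor(1)): buffer="juu" (len 3), cursors c1@0 c2@1 c3@1 c4@1, authorship ...
After op 4 (insert('v')): buffer="vjvvvuu" (len 7), cursors c1@1 c2@5 c3@5 c4@5, authorship 1.234..
After op 5 (delete): buffer="juu" (len 3), cursors c1@0 c2@1 c3@1 c4@1, authorship ...
After op 6 (move_right): buffer="juu" (len 3), cursors c1@1 c2@2 c3@2 c4@2, authorship ...
After op 7 (insert('w')): buffer="jwuwwwu" (len 7), cursors c1@2 c2@6 c3@6 c4@6, authorship .1.234.
After op 8 (insert('a')): buffer="jwauwwwaaau" (len 11), cursors c1@3 c2@10 c3@10 c4@10, authorship .11.234234.
Authorship (.=original, N=cursor N): . 1 1 . 2 3 4 2 3 4 .
Index 5: author = 3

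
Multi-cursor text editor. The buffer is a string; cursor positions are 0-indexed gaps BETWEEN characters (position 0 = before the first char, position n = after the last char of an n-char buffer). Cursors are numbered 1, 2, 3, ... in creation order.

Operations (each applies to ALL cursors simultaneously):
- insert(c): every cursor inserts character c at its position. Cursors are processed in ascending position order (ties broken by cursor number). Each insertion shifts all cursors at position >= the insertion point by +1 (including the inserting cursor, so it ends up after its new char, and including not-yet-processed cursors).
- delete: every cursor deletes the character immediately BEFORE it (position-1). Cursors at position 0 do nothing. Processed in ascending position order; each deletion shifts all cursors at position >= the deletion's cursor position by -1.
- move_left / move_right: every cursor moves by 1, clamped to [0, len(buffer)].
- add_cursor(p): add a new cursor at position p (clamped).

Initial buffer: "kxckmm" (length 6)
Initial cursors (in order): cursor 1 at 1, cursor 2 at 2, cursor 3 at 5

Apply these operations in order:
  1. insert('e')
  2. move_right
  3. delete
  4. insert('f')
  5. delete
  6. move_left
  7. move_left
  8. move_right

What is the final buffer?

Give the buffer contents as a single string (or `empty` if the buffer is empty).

After op 1 (insert('e')): buffer="kexeckmem" (len 9), cursors c1@2 c2@4 c3@8, authorship .1.2...3.
After op 2 (move_right): buffer="kexeckmem" (len 9), cursors c1@3 c2@5 c3@9, authorship .1.2...3.
After op 3 (delete): buffer="keekme" (len 6), cursors c1@2 c2@3 c3@6, authorship .12..3
After op 4 (insert('f')): buffer="kefefkmef" (len 9), cursors c1@3 c2@5 c3@9, authorship .1122..33
After op 5 (delete): buffer="keekme" (len 6), cursors c1@2 c2@3 c3@6, authorship .12..3
After op 6 (move_left): buffer="keekme" (len 6), cursors c1@1 c2@2 c3@5, authorship .12..3
After op 7 (move_left): buffer="keekme" (len 6), cursors c1@0 c2@1 c3@4, authorship .12..3
After op 8 (move_right): buffer="keekme" (len 6), cursors c1@1 c2@2 c3@5, authorship .12..3

Answer: keekme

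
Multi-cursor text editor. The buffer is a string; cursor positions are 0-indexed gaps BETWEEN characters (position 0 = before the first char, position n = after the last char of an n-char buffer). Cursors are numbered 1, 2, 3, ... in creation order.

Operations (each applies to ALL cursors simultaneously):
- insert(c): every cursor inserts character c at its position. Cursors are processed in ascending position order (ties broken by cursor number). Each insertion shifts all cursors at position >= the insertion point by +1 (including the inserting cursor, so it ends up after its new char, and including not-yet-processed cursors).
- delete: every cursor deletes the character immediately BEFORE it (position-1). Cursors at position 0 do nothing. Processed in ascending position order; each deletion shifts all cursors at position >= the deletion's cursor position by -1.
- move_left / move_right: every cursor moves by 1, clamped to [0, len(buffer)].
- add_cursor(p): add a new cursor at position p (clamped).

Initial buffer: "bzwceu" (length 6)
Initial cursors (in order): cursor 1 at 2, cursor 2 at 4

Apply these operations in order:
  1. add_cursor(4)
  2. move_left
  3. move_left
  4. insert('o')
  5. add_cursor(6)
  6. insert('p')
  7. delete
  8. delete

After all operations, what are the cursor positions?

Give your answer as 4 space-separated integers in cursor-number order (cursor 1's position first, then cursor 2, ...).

After op 1 (add_cursor(4)): buffer="bzwceu" (len 6), cursors c1@2 c2@4 c3@4, authorship ......
After op 2 (move_left): buffer="bzwceu" (len 6), cursors c1@1 c2@3 c3@3, authorship ......
After op 3 (move_left): buffer="bzwceu" (len 6), cursors c1@0 c2@2 c3@2, authorship ......
After op 4 (insert('o')): buffer="obzoowceu" (len 9), cursors c1@1 c2@5 c3@5, authorship 1..23....
After op 5 (add_cursor(6)): buffer="obzoowceu" (len 9), cursors c1@1 c2@5 c3@5 c4@6, authorship 1..23....
After op 6 (insert('p')): buffer="opbzooppwpceu" (len 13), cursors c1@2 c2@8 c3@8 c4@10, authorship 11..2323.4...
After op 7 (delete): buffer="obzoowceu" (len 9), cursors c1@1 c2@5 c3@5 c4@6, authorship 1..23....
After op 8 (delete): buffer="bzceu" (len 5), cursors c1@0 c2@2 c3@2 c4@2, authorship .....

Answer: 0 2 2 2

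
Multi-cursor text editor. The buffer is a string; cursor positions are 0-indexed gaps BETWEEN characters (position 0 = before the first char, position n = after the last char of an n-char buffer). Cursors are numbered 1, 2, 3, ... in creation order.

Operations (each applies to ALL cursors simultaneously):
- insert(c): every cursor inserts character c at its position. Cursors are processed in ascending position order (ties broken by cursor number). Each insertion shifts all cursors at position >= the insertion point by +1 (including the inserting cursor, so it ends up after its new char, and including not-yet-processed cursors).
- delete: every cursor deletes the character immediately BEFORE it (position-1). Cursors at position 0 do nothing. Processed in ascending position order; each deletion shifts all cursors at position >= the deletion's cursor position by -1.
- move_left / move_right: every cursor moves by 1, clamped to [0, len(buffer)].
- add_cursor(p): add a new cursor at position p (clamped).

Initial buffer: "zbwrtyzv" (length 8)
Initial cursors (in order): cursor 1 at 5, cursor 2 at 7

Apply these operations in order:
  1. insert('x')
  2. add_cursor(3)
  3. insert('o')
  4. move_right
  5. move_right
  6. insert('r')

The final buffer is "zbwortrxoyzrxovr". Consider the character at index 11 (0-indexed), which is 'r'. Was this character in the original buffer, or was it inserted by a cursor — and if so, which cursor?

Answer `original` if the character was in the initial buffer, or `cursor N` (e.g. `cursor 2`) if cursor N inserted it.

After op 1 (insert('x')): buffer="zbwrtxyzxv" (len 10), cursors c1@6 c2@9, authorship .....1..2.
After op 2 (add_cursor(3)): buffer="zbwrtxyzxv" (len 10), cursors c3@3 c1@6 c2@9, authorship .....1..2.
After op 3 (insert('o')): buffer="zbwortxoyzxov" (len 13), cursors c3@4 c1@8 c2@12, authorship ...3..11..22.
After op 4 (move_right): buffer="zbwortxoyzxov" (len 13), cursors c3@5 c1@9 c2@13, authorship ...3..11..22.
After op 5 (move_right): buffer="zbwortxoyzxov" (len 13), cursors c3@6 c1@10 c2@13, authorship ...3..11..22.
After op 6 (insert('r')): buffer="zbwortrxoyzrxovr" (len 16), cursors c3@7 c1@12 c2@16, authorship ...3..311..122.2
Authorship (.=original, N=cursor N): . . . 3 . . 3 1 1 . . 1 2 2 . 2
Index 11: author = 1

Answer: cursor 1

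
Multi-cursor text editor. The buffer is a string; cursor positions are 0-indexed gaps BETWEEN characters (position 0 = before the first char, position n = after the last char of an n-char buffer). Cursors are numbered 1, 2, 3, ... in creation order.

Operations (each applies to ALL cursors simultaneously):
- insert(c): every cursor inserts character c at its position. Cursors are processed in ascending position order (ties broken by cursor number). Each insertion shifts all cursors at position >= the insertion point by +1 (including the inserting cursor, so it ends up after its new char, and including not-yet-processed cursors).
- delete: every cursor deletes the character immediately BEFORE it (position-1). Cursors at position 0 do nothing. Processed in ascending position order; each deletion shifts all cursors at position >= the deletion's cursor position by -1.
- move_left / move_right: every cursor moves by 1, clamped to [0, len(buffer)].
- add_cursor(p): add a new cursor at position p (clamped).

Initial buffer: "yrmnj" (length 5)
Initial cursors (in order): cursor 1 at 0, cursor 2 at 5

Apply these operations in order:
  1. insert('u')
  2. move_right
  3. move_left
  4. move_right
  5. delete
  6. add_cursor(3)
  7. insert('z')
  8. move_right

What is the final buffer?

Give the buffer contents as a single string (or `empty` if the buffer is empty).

Answer: uzrmznjz

Derivation:
After op 1 (insert('u')): buffer="uyrmnju" (len 7), cursors c1@1 c2@7, authorship 1.....2
After op 2 (move_right): buffer="uyrmnju" (len 7), cursors c1@2 c2@7, authorship 1.....2
After op 3 (move_left): buffer="uyrmnju" (len 7), cursors c1@1 c2@6, authorship 1.....2
After op 4 (move_right): buffer="uyrmnju" (len 7), cursors c1@2 c2@7, authorship 1.....2
After op 5 (delete): buffer="urmnj" (len 5), cursors c1@1 c2@5, authorship 1....
After op 6 (add_cursor(3)): buffer="urmnj" (len 5), cursors c1@1 c3@3 c2@5, authorship 1....
After op 7 (insert('z')): buffer="uzrmznjz" (len 8), cursors c1@2 c3@5 c2@8, authorship 11..3..2
After op 8 (move_right): buffer="uzrmznjz" (len 8), cursors c1@3 c3@6 c2@8, authorship 11..3..2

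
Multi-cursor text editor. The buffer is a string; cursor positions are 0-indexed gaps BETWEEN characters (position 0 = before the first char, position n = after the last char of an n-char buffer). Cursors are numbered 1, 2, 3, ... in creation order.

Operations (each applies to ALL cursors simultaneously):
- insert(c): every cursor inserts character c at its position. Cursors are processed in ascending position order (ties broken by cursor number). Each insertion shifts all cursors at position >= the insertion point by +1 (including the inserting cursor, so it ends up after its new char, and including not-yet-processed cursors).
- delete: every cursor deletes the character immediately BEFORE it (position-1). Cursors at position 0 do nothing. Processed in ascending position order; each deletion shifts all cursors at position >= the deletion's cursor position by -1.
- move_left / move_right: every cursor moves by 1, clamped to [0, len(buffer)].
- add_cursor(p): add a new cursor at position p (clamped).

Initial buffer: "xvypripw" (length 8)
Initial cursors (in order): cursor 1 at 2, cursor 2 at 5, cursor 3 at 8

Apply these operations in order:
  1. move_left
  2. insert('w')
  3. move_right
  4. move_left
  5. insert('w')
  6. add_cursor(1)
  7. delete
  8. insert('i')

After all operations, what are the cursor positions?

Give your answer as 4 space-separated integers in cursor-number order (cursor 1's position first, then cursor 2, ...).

After op 1 (move_left): buffer="xvypripw" (len 8), cursors c1@1 c2@4 c3@7, authorship ........
After op 2 (insert('w')): buffer="xwvypwripww" (len 11), cursors c1@2 c2@6 c3@10, authorship .1...2...3.
After op 3 (move_right): buffer="xwvypwripww" (len 11), cursors c1@3 c2@7 c3@11, authorship .1...2...3.
After op 4 (move_left): buffer="xwvypwripww" (len 11), cursors c1@2 c2@6 c3@10, authorship .1...2...3.
After op 5 (insert('w')): buffer="xwwvypwwripwww" (len 14), cursors c1@3 c2@8 c3@13, authorship .11...22...33.
After op 6 (add_cursor(1)): buffer="xwwvypwwripwww" (len 14), cursors c4@1 c1@3 c2@8 c3@13, authorship .11...22...33.
After op 7 (delete): buffer="wvypwripww" (len 10), cursors c4@0 c1@1 c2@5 c3@9, authorship 1...2...3.
After op 8 (insert('i')): buffer="iwivypwiripwiw" (len 14), cursors c4@1 c1@3 c2@8 c3@13, authorship 411...22...33.

Answer: 3 8 13 1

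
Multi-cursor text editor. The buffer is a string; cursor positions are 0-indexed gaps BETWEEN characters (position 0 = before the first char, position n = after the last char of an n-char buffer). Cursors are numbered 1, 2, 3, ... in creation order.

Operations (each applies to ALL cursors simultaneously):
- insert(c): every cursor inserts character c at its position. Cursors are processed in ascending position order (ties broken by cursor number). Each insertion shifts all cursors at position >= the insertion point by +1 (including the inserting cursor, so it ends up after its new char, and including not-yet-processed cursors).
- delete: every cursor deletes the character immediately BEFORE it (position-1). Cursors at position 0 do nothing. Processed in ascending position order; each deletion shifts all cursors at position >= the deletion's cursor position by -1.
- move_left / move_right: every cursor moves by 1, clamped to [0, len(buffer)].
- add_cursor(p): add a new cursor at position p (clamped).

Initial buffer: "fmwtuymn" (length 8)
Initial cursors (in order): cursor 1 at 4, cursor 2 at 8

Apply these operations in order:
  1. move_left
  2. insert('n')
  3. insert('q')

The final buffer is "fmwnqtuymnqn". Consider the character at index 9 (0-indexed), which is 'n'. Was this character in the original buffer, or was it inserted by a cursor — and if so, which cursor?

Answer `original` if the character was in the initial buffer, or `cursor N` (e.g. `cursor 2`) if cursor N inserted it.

Answer: cursor 2

Derivation:
After op 1 (move_left): buffer="fmwtuymn" (len 8), cursors c1@3 c2@7, authorship ........
After op 2 (insert('n')): buffer="fmwntuymnn" (len 10), cursors c1@4 c2@9, authorship ...1....2.
After op 3 (insert('q')): buffer="fmwnqtuymnqn" (len 12), cursors c1@5 c2@11, authorship ...11....22.
Authorship (.=original, N=cursor N): . . . 1 1 . . . . 2 2 .
Index 9: author = 2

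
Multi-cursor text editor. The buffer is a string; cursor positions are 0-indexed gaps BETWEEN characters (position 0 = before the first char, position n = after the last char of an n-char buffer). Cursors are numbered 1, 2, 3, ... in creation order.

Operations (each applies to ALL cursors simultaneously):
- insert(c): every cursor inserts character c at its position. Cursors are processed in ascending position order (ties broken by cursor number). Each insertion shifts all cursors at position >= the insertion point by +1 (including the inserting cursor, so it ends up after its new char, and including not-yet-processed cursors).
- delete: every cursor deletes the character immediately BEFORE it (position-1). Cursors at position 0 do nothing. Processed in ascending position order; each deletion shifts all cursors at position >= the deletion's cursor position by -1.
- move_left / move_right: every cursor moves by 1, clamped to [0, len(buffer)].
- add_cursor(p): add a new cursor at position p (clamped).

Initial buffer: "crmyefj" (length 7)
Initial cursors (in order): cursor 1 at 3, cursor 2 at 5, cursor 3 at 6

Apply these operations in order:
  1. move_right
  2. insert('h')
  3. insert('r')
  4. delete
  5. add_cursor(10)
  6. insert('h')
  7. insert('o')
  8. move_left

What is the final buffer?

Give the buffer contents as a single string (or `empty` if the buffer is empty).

Answer: crmyhhoefhhojhhhoo

Derivation:
After op 1 (move_right): buffer="crmyefj" (len 7), cursors c1@4 c2@6 c3@7, authorship .......
After op 2 (insert('h')): buffer="crmyhefhjh" (len 10), cursors c1@5 c2@8 c3@10, authorship ....1..2.3
After op 3 (insert('r')): buffer="crmyhrefhrjhr" (len 13), cursors c1@6 c2@10 c3@13, authorship ....11..22.33
After op 4 (delete): buffer="crmyhefhjh" (len 10), cursors c1@5 c2@8 c3@10, authorship ....1..2.3
After op 5 (add_cursor(10)): buffer="crmyhefhjh" (len 10), cursors c1@5 c2@8 c3@10 c4@10, authorship ....1..2.3
After op 6 (insert('h')): buffer="crmyhhefhhjhhh" (len 14), cursors c1@6 c2@10 c3@14 c4@14, authorship ....11..22.334
After op 7 (insert('o')): buffer="crmyhhoefhhojhhhoo" (len 18), cursors c1@7 c2@12 c3@18 c4@18, authorship ....111..222.33434
After op 8 (move_left): buffer="crmyhhoefhhojhhhoo" (len 18), cursors c1@6 c2@11 c3@17 c4@17, authorship ....111..222.33434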